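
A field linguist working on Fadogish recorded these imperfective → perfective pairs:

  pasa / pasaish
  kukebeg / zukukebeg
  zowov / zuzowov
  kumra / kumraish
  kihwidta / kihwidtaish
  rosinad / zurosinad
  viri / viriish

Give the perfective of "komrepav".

"komrepav" ends in a consonant. The stems ending in a consonant (rosinad → zurosinad, zowov → zuzowov, kukebeg → zukukebeg) add the prefix zu-.
The other pattern: stems ending in a vowel add -ish.
So komrepav → zukomrepav.

zukomrepav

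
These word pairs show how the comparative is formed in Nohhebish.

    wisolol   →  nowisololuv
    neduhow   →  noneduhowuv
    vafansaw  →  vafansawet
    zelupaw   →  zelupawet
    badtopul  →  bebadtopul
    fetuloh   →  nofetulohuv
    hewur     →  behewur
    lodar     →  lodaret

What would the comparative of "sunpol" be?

zelupaw and neduhow both end in -w yet inflect differently (zelupawet, noneduhowuv), so the final letter is not what conditions the rule; the last vowel is.
"sunpol" has last vowel 'o'. The stems whose last vowel is 'o' (fetuloh → nofetulohuv, wisolol → nowisololuv, neduhow → noneduhowuv) add no- … -uv around the stem.
So sunpol → nosunpoluv.

nosunpoluv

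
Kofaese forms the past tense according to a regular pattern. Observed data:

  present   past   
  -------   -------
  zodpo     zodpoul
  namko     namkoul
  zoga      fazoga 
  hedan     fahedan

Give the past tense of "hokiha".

"hokiha" ends in -a. The one such stem in the data (zoga → fazoga) adds the prefix fa-, so the same rule applies.
The other pattern: stems ending in -o add -ul.
So hokiha → fahokiha.

fahokiha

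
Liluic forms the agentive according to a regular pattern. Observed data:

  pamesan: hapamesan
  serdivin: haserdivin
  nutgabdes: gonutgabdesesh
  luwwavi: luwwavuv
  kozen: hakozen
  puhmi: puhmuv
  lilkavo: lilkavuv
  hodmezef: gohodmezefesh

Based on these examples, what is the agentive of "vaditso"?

puhmi and serdivin both have last vowel 'i' yet inflect differently (puhmuv, haserdivin), so the last vowel is not what conditions the rule; the final letter is.
"vaditso" ends in -o. The one such stem in the data (lilkavo → lilkavuv) drops the final letter and adds -uv (as do puhmi, luwwavi), so the same rule applies.
The other patterns: stems ending in -n add the prefix ha-; stems ending in -f or -s add go- … -esh around the stem.
So vaditso → vaditsuv.

vaditsuv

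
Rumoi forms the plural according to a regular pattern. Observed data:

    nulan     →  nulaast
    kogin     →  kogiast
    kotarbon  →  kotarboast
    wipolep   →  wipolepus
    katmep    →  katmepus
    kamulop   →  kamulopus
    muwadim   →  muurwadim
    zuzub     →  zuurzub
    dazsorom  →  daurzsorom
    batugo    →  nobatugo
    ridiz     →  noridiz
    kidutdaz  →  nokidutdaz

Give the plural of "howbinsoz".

"howbinsoz" ends in -z. The stems ending in -z (ridiz → noridiz, kidutdaz → nokidutdaz) add the prefix no-.
The other patterns: stems ending in -n drop the final letter and add -ast; stems ending in -p add -us; stems ending in -b or -m insert -ur- after the first vowel.
So howbinsoz → nohowbinsoz.

nohowbinsoz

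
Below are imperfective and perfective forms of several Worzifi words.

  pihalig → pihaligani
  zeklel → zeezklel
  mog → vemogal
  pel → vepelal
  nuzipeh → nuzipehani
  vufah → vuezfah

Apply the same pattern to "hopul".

pel and zeklel both end in -l yet inflect differently (vepelal, zeezklel), so the final letter is not what conditions the rule; the number of vowels is.
"hopul" has 2 vowels. The stems with 2 vowels (vufah → vuezfah, zeklel → zeezklel) insert -ez- after the first vowel.
So hopul → hoezpul.

hoezpul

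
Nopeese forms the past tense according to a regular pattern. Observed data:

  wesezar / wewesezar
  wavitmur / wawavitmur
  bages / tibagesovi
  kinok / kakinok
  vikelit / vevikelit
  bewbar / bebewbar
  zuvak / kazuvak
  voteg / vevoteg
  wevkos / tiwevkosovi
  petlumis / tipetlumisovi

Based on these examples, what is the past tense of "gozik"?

zuvak and wesezar both have last vowel 'a' yet inflect differently (kazuvak, wewesezar), so the last vowel is not what conditions the rule; the final letter is.
"gozik" ends in -k. The stems ending in -k (kinok → kakinok, zuvak → kazuvak) add the prefix ka-.
The other patterns: stems ending in -r repeat the first consonant+vowel as a prefix; stems ending in -s add ti- … -ovi around the stem; stems ending in -g or -t add the prefix ve-.
So gozik → kagozik.

kagozik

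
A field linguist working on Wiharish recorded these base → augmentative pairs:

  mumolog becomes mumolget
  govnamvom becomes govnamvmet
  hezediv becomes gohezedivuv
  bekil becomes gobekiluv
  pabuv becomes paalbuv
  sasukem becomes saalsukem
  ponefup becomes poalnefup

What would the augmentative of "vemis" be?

"vemis" has last vowel 'i'. The stems whose last vowel is 'i' (hezediv → gohezedivuv, bekil → gobekiluv) add go- … -uv around the stem.
The other patterns: stems whose last vowel is 'o' delete the last vowel and add -et; stems whose last vowel is 'e' or 'u' insert -al- after the first vowel.
So vemis → govemisuv.

govemisuv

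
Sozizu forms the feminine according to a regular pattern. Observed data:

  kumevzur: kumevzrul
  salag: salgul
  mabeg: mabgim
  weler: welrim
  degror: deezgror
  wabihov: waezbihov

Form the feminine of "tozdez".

salag and mabeg both end in -g yet inflect differently (salgul, mabgim), so the final letter is not what conditions the rule; the last vowel is.
"tozdez" has last vowel 'e'. The stems whose last vowel is 'e' (mabeg → mabgim, weler → welrim) delete the last vowel and add -im.
The other patterns: stems whose last vowel is 'a' or 'u' delete the last vowel and add -ul; stems whose last vowel is 'o' insert -ez- after the first vowel.
So tozdez → tozdzim.

tozdzim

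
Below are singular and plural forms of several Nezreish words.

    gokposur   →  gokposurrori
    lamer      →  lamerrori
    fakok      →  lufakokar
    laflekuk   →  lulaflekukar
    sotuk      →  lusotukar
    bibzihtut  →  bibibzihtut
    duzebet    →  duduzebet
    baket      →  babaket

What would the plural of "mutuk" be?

gokposur and laflekuk both have last vowel 'u' yet inflect differently (gokposurrori, lulaflekukar), so the last vowel is not what conditions the rule; the final letter is.
"mutuk" ends in -k. The stems ending in -k (fakok → lufakokar, laflekuk → lulaflekukar, sotuk → lusotukar) add lu- … -ar around the stem.
The other patterns: stems ending in -r double the final consonant and add -ori; stems ending in -t repeat the first consonant+vowel as a prefix.
So mutuk → lumutukar.

lumutukar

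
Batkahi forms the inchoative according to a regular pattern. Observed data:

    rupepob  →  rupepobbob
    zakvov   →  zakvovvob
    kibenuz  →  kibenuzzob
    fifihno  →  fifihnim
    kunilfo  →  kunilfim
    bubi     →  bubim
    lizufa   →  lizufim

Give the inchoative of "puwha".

rupepob and fifihno both have last vowel 'o' yet inflect differently (rupepobbob, fifihnim), so the last vowel is not what conditions the rule; whether the stem ends in a vowel or a consonant is.
"puwha" ends in a vowel. The stems ending in a vowel (fifihno → fifihnim, kunilfo → kunilfim, bubi → bubim) drop the final letter and add -im.
The other pattern: stems ending in a consonant double the final consonant and add -ob.
So puwha → puwhim.

puwhim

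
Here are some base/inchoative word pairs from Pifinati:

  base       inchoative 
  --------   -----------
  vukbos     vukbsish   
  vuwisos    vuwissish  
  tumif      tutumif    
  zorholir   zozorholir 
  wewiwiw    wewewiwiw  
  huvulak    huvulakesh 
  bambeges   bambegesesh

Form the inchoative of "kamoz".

vukbos and bambeges both end in -s yet inflect differently (vukbsish, bambegesesh), so the final letter is not what conditions the rule; the last vowel is.
"kamoz" has last vowel 'o'. The stems whose last vowel is 'o' (vukbos → vukbsish, vuwisos → vuwissish) delete the last vowel and add -ish.
The other patterns: stems whose last vowel is 'i' repeat the first consonant+vowel as a prefix; stems whose last vowel is 'a' or 'e' add -esh.
So kamoz → kamzish.

kamzish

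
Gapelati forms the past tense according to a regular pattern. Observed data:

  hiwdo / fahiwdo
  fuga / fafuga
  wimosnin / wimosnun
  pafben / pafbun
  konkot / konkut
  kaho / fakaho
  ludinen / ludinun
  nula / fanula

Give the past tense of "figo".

fafigo

"figo" ends in a vowel. The stems ending in a vowel (kaho → fakaho, nula → fanula, fuga → fafuga) add the prefix fa-.
So figo → fafigo.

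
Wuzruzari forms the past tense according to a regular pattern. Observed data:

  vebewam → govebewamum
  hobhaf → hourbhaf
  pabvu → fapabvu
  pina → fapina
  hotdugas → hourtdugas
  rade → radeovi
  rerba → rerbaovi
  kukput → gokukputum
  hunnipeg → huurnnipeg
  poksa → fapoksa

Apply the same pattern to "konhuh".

rerba and pina both end in -a yet inflect differently (rerbaovi, fapina), so the final letter is not what conditions the rule; the first letter is.
"konhuh" begins with k-. The one such stem in the data (kukput → gokukputum) adds go- … -um around the stem, so the same rule applies.
The other patterns: stems beginning with r- add -ovi; stems beginning with h- insert -ur- after the first vowel; stems beginning with p- add the prefix fa-.
So konhuh → gokonhuhum.

gokonhuhum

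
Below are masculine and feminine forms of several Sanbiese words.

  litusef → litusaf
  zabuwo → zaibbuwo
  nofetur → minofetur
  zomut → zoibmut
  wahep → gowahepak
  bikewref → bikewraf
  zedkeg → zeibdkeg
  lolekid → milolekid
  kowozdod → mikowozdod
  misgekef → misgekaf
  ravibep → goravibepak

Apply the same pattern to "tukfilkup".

gotukfilkupak

wahep and misgekef both have last vowel 'e' yet inflect differently (gowahepak, misgekaf), so the last vowel is not what conditions the rule; the final letter is.
"tukfilkup" ends in -p. The stems ending in -p (wahep → gowahepak, ravibep → goravibepak) add go- … -ak around the stem.
The other patterns: stems ending in -d or -r add the prefix mi-; stems ending in -f change the last vowel to 'a'; stems ending in -g, -o or -t insert -ib- after the first vowel.
So tukfilkup → gotukfilkupak.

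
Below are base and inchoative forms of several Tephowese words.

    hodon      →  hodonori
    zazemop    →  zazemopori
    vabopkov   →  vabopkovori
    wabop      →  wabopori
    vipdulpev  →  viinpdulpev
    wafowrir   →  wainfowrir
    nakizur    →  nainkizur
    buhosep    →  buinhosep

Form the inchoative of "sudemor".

sudemorori

vabopkov and vipdulpev both end in -v yet inflect differently (vabopkovori, viinpdulpev), so the final letter is not what conditions the rule; the last vowel is.
"sudemor" has last vowel 'o'. The stems whose last vowel is 'o' (hodon → hodonori, zazemop → zazemopori, vabopkov → vabopkovori) add -ori.
The other pattern: stems whose last vowel is 'e', 'i' or 'u' insert -in- after the first vowel.
So sudemor → sudemorori.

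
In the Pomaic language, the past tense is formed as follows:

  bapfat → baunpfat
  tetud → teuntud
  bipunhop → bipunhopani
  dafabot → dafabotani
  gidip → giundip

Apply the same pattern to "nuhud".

dafabot and bapfat both end in -t yet inflect differently (dafabotani, baunpfat), so the final letter is not what conditions the rule; the last vowel is.
"nuhud" has last vowel 'u'. The one such stem in the data (tetud → teuntud) inserts -un- after the first vowel (as do bapfat, gidip), so the same rule applies.
The other pattern: stems whose last vowel is 'o' add -ani.
So nuhud → nuunhud.

nuunhud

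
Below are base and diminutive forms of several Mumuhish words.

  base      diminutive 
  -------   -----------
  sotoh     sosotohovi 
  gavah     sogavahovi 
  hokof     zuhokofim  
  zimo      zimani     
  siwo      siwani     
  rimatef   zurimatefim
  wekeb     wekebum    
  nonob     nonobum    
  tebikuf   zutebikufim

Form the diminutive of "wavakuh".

zimo and nonob both have last vowel 'o' yet inflect differently (zimani, nonobum), so the last vowel is not what conditions the rule; the final letter is.
"wavakuh" ends in -h. The stems ending in -h (gavah → sogavahovi, sotoh → sosotohovi) add so- … -ovi around the stem.
So wavakuh → sowavakuhovi.

sowavakuhovi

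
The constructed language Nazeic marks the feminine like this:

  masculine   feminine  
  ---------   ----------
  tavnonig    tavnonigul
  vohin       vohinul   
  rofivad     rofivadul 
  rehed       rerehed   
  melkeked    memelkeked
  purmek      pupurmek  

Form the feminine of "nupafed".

nunupafed

melkeked and rofivad both end in -d yet inflect differently (memelkeked, rofivadul), so the final letter is not what conditions the rule; the last vowel is.
"nupafed" has last vowel 'e'. The stems whose last vowel is 'e' (melkeked → memelkeked, rehed → rerehed, purmek → pupurmek) repeat the first consonant+vowel as a prefix.
So nupafed → nunupafed.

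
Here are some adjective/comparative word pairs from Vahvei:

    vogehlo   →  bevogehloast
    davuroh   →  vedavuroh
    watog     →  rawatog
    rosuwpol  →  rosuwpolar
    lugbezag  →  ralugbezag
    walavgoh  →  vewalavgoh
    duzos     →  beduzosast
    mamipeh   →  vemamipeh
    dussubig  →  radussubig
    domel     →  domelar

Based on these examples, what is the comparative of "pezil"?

pezilar

watog and davuroh both have last vowel 'o' yet inflect differently (rawatog, vedavuroh), so the last vowel is not what conditions the rule; the final letter is.
"pezil" ends in -l. The stems ending in -l (domel → domelar, rosuwpol → rosuwpolar) add -ar.
The other patterns: stems ending in -g add the prefix ra-; stems ending in -h add the prefix ve-; stems ending in -o or -s add be- … -ast around the stem.
So pezil → pezilar.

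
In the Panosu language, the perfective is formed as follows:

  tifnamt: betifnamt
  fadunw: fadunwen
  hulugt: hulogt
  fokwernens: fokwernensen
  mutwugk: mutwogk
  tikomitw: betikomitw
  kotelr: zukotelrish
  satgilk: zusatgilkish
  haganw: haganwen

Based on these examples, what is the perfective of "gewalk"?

zugewalkish

"gewalk" has second-to-last letter 'l'. The stems whose second-to-last letter is 'l' (kotelr → zukotelrish, satgilk → zusatgilkish) add zu- … -ish around the stem.
The other patterns: stems whose second-to-last letter is 'g' change the last vowel to 'o'; stems whose second-to-last letter is 'n' add -en; stems whose second-to-last letter is 'm' or 't' add the prefix be-.
So gewalk → zugewalkish.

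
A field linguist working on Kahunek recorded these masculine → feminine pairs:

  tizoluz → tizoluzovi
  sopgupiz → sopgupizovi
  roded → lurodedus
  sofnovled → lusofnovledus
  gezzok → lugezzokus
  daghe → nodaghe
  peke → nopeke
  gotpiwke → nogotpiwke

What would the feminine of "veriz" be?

roded and daghe both have last vowel 'e' yet inflect differently (lurodedus, nodaghe), so the last vowel is not what conditions the rule; the final letter is.
"veriz" ends in -z. The stems ending in -z (tizoluz → tizoluzovi, sopgupiz → sopgupizovi) add -ovi.
The other patterns: stems ending in -d or -k add lu- … -us around the stem; stems ending in -e add the prefix no-.
So veriz → verizovi.

verizovi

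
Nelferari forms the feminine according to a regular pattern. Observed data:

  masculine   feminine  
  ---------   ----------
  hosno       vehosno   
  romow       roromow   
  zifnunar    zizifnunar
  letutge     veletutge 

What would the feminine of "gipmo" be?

hosno and romow both have last vowel 'o' yet inflect differently (vehosno, roromow), so the last vowel is not what conditions the rule; whether the stem ends in a vowel or a consonant is.
"gipmo" ends in a vowel. The stems ending in a vowel (hosno → vehosno, letutge → veletutge) add the prefix ve-.
So gipmo → vegipmo.

vegipmo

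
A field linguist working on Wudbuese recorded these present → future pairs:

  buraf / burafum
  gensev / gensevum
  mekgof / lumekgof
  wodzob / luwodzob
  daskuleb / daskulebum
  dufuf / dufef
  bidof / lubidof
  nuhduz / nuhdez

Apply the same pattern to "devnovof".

ludevnovof

mekgof and dufuf both end in -f yet inflect differently (lumekgof, dufef), so the final letter is not what conditions the rule; the last vowel is.
"devnovof" has last vowel 'o'. The stems whose last vowel is 'o' (mekgof → lumekgof, wodzob → luwodzob, bidof → lubidof) add the prefix lu-.
The other patterns: stems whose last vowel is 'u' change the last vowel to 'e'; stems whose last vowel is 'a' or 'e' add -um.
So devnovof → ludevnovof.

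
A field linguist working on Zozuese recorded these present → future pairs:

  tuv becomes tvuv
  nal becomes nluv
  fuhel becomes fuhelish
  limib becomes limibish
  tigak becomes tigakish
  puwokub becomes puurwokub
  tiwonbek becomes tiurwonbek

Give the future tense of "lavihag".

laurvihag

nal and fuhel both end in -l yet inflect differently (nluv, fuhelish), so the final letter is not what conditions the rule; the number of vowels is.
"lavihag" has 3 vowels. The stems with 3 vowels (puwokub → puurwokub, tiwonbek → tiurwonbek) insert -ur- after the first vowel.
The other patterns: stems with 1 vowel delete the last vowel and add -uv; stems with 2 vowels add -ish.
So lavihag → laurvihag.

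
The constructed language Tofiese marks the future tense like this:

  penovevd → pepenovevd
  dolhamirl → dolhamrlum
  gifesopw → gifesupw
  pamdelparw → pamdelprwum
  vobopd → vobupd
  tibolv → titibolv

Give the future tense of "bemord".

pamdelparw and gifesopw both end in -w yet inflect differently (pamdelprwum, gifesupw), so the final letter is not what conditions the rule; the second-to-last letter is.
"bemord" has second-to-last letter 'r'. The stems whose second-to-last letter is 'r' (dolhamirl → dolhamrlum, pamdelparw → pamdelprwum) delete the last vowel and add -um.
The other patterns: stems whose second-to-last letter is 'p' change the last vowel to 'u'; stems whose second-to-last letter is 'l' or 'v' repeat the first consonant+vowel as a prefix.
So bemord → bemrdum.

bemrdum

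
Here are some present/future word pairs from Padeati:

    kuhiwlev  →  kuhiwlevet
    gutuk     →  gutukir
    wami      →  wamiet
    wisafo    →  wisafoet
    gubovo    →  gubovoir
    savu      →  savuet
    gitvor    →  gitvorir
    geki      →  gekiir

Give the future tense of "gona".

gonair

"gona" begins with g-. The stems beginning with g- (geki → gekiir, gitvor → gitvorir, gubovo → gubovoir) add -ir.
The other pattern: stems beginning with k-, s- or w- add -et.
So gona → gonair.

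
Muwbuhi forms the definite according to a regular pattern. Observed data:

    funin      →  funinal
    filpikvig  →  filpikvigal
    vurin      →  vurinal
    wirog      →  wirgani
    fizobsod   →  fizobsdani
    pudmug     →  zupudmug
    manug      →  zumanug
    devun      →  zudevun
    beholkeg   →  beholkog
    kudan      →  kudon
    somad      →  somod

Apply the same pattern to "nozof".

filpikvig and wirog both end in -g yet inflect differently (filpikvigal, wirgani), so the final letter is not what conditions the rule; the last vowel is.
"nozof" has last vowel 'o'. The stems whose last vowel is 'o' (wirog → wirgani, fizobsod → fizobsdani) delete the last vowel and add -ani.
So nozof → nozfani.

nozfani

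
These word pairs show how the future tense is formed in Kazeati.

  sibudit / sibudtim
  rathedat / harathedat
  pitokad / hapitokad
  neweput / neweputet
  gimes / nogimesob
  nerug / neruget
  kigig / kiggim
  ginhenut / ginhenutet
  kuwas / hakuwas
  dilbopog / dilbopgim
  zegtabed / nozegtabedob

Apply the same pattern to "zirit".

gimes and kuwas both end in -s yet inflect differently (nogimesob, hakuwas), so the final letter is not what conditions the rule; the last vowel is.
"zirit" has last vowel 'i'. The stems whose last vowel is 'i' (sibudit → sibudtim, kigig → kiggim) delete the last vowel and add -im.
The other patterns: stems whose last vowel is 'e' add no- … -ob around the stem; stems whose last vowel is 'a' add the prefix ha-; stems whose last vowel is 'u' add -et.
So zirit → zirtim.

zirtim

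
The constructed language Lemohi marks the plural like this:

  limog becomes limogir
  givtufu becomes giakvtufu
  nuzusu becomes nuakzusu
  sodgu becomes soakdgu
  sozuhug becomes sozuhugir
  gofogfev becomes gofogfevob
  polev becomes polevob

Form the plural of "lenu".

leaknu

"lenu" ends in -u. The stems ending in -u (givtufu → giakvtufu, sodgu → soakdgu, nuzusu → nuakzusu) insert -ak- after the first vowel.
So lenu → leaknu.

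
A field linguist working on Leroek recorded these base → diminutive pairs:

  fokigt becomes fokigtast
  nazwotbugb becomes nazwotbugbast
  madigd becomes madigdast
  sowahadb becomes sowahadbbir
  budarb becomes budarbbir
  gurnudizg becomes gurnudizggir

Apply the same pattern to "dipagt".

dipagtast

"dipagt" has second-to-last letter 'g'. The stems whose second-to-last letter is 'g' (fokigt → fokigtast, nazwotbugb → nazwotbugbast, madigd → madigdast) add -ast.
The other pattern: stems whose second-to-last letter is 'd', 'r' or 'z' double the final consonant and add -ir.
So dipagt → dipagtast.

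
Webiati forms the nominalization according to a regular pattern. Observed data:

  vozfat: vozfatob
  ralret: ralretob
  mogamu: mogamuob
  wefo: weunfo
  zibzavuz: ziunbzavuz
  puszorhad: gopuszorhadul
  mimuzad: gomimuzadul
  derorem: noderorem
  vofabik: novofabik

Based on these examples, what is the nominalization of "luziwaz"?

luunziwaz

mogamu and zibzavuz both have last vowel 'u' yet inflect differently (mogamuob, ziunbzavuz), so the last vowel is not what conditions the rule; the final letter is.
"luziwaz" ends in -z. The one such stem in the data (zibzavuz → ziunbzavuz) inserts -un- after the first vowel (as does wefo), so the same rule applies.
So luziwaz → luunziwaz.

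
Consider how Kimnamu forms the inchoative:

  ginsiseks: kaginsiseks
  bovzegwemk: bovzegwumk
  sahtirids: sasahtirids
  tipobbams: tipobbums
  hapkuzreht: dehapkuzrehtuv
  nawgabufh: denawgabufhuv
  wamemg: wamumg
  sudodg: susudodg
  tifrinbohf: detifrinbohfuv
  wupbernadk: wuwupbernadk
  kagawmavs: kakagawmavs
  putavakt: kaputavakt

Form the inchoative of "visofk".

devisofkuv

sahtirids and tipobbams both end in -s yet inflect differently (sasahtirids, tipobbums), so the final letter is not what conditions the rule; the second-to-last letter is.
"visofk" has second-to-last letter 'f'. The one such stem in the data (nawgabufh → denawgabufhuv) adds de- … -uv around the stem, so the same rule applies.
So visofk → devisofkuv.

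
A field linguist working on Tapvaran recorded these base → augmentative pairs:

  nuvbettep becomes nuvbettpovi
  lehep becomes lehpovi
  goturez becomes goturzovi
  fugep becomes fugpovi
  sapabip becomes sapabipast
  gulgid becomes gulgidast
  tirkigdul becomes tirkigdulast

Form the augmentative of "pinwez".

pinwzovi

"pinwez" has last vowel 'e'. The stems whose last vowel is 'e' (nuvbettep → nuvbettpovi, lehep → lehpovi, goturez → goturzovi) delete the last vowel and add -ovi.
So pinwez → pinwzovi.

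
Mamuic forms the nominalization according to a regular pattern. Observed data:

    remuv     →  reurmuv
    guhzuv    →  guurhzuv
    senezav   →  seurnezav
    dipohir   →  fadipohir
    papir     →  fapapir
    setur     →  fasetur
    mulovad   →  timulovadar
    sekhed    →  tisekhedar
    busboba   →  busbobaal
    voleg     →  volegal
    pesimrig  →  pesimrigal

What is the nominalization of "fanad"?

tifanadar

"fanad" ends in -d. The stems ending in -d (mulovad → timulovadar, sekhed → tisekhedar) add ti- … -ar around the stem.
The other patterns: stems ending in -v insert -ur- after the first vowel; stems ending in -r add the prefix fa-; stems ending in -a or -g add -al.
So fanad → tifanadar.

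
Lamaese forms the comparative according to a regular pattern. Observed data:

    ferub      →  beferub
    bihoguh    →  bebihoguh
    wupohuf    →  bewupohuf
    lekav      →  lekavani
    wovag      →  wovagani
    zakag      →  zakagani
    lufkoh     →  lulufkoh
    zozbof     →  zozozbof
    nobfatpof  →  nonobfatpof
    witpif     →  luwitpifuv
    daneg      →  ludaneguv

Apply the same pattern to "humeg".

bihoguh and lufkoh both end in -h yet inflect differently (bebihoguh, lulufkoh), so the final letter is not what conditions the rule; the last vowel is.
"humeg" has last vowel 'e'. The one such stem in the data (daneg → ludaneguv) adds lu- … -uv around the stem, so the same rule applies.
So humeg → luhumeguv.

luhumeguv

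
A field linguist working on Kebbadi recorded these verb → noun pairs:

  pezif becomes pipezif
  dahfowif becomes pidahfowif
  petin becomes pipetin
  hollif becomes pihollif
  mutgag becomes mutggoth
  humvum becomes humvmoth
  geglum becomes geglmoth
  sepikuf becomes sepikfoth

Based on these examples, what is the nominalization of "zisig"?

pizisig

"zisig" has last vowel 'i'. The stems whose last vowel is 'i' (pezif → pipezif, dahfowif → pidahfowif, petin → pipetin) add the prefix pi-.
The other pattern: stems whose last vowel is 'a' or 'u' delete the last vowel and add -oth.
So zisig → pizisig.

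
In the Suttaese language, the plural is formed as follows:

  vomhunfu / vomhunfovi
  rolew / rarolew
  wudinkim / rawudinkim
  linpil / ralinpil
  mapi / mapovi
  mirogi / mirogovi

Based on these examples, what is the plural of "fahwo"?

"fahwo" ends in a vowel. The stems ending in a vowel (vomhunfu → vomhunfovi, mirogi → mirogovi, mapi → mapovi) drop the final letter and add -ovi.
The other pattern: stems ending in a consonant add the prefix ra-.
So fahwo → fahwovi.

fahwovi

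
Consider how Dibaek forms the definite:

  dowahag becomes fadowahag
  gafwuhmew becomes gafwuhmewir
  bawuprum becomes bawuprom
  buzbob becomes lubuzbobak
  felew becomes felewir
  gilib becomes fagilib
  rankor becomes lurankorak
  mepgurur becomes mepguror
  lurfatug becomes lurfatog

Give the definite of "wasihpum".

mepgurur and rankor both end in -r yet inflect differently (mepguror, lurankorak), so the final letter is not what conditions the rule; the last vowel is.
"wasihpum" has last vowel 'u'. The stems whose last vowel is 'u' (bawuprum → bawuprom, mepgurur → mepguror, lurfatug → lurfatog) change the last vowel to 'o'.
So wasihpum → wasihpom.

wasihpom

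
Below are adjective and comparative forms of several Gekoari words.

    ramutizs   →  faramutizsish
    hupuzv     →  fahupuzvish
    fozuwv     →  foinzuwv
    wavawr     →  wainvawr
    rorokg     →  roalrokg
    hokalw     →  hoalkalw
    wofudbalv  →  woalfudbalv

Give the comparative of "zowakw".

zoalwakw

hupuzv and fozuwv both end in -v yet inflect differently (fahupuzvish, foinzuwv), so the final letter is not what conditions the rule; the second-to-last letter is.
"zowakw" has second-to-last letter 'k'. The one such stem in the data (rorokg → roalrokg) inserts -al- after the first vowel (as do hokalw, wofudbalv), so the same rule applies.
The other patterns: stems whose second-to-last letter is 'z' add fa- … -ish around the stem; stems whose second-to-last letter is 'w' insert -in- after the first vowel.
So zowakw → zoalwakw.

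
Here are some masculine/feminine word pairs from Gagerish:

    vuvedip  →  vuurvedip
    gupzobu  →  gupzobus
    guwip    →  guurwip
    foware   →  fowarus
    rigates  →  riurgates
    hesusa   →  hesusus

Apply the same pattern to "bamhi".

bamhus

"bamhi" ends in a vowel. The stems ending in a vowel (hesusa → hesusus, foware → fowarus, gupzobu → gupzobus) drop the final letter and add -us.
So bamhi → bamhus.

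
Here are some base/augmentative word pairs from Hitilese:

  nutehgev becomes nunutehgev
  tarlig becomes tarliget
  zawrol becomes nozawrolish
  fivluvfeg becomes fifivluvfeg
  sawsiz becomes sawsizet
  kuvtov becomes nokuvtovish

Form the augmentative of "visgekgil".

tarlig and fivluvfeg both end in -g yet inflect differently (tarliget, fifivluvfeg), so the final letter is not what conditions the rule; the last vowel is.
"visgekgil" has last vowel 'i'. The stems whose last vowel is 'i' (tarlig → tarliget, sawsiz → sawsizet) add -et.
The other patterns: stems whose last vowel is 'o' add no- … -ish around the stem; stems whose last vowel is 'e' repeat the first consonant+vowel as a prefix.
So visgekgil → visgekgilet.

visgekgilet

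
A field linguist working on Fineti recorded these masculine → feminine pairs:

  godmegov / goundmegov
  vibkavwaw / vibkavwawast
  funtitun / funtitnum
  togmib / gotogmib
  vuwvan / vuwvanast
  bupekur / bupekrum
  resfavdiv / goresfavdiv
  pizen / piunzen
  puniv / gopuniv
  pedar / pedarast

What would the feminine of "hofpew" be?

hounfpew

vuwvan and funtitun both end in -n yet inflect differently (vuwvanast, funtitnum), so the final letter is not what conditions the rule; the last vowel is.
"hofpew" has last vowel 'e'. The one such stem in the data (pizen → piunzen) inserts -un- after the first vowel (as does godmegov), so the same rule applies.
So hofpew → hounfpew.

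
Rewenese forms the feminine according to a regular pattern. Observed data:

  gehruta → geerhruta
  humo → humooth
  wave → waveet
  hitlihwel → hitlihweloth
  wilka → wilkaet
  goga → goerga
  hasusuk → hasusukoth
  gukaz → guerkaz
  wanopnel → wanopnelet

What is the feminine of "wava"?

wilka and goga both end in -a yet inflect differently (wilkaet, goerga), so the final letter is not what conditions the rule; the first letter is.
"wava" begins with w-. The stems beginning with w- (wanopnel → wanopnelet, wilka → wilkaet, wave → waveet) add -et.
The other patterns: stems beginning with g- insert -er- after the first vowel; stems beginning with h- add -oth.
So wava → wavaet.

wavaet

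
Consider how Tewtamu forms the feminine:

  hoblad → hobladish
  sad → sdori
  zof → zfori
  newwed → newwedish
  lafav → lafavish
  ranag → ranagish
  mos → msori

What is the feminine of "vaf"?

"vaf" has 1 vowel. The stems with 1 vowel (mos → msori, zof → zfori, sad → sdori) delete the last vowel and add -ori.
So vaf → vfori.

vfori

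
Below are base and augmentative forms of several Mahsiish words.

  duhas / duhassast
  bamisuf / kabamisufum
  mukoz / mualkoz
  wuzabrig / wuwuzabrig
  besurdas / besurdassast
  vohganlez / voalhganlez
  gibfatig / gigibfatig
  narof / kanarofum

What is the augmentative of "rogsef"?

mukoz and narof both have last vowel 'o' yet inflect differently (mualkoz, kanarofum), so the last vowel is not what conditions the rule; the final letter is.
"rogsef" ends in -f. The stems ending in -f (narof → kanarofum, bamisuf → kabamisufum) add ka- … -um around the stem.
So rogsef → karogsefum.

karogsefum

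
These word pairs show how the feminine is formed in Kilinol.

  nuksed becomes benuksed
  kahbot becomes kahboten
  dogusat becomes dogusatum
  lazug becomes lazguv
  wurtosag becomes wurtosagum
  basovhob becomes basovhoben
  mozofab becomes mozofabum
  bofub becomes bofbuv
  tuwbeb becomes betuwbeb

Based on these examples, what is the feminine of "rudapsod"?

rudapsoden

"rudapsod" has last vowel 'o'. The stems whose last vowel is 'o' (kahbot → kahboten, basovhob → basovhoben) add -en.
The other patterns: stems whose last vowel is 'e' add the prefix be-; stems whose last vowel is 'a' add -um; stems whose last vowel is 'u' delete the last vowel and add -uv.
So rudapsod → rudapsoden.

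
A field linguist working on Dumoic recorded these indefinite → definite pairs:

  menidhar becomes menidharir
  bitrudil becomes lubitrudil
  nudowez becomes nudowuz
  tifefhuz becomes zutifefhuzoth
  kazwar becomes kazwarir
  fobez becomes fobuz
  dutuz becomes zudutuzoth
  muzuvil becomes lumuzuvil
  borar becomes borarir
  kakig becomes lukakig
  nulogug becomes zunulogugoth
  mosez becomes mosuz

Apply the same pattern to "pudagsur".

kakig and nulogug both end in -g yet inflect differently (lukakig, zunulogugoth), so the final letter is not what conditions the rule; the last vowel is.
"pudagsur" has last vowel 'u'. The stems whose last vowel is 'u' (nulogug → zunulogugoth, tifefhuz → zutifefhuzoth, dutuz → zudutuzoth) add zu- … -oth around the stem.
The other patterns: stems whose last vowel is 'a' add -ir; stems whose last vowel is 'e' change the last vowel to 'u'; stems whose last vowel is 'i' add the prefix lu-.
So pudagsur → zupudagsuroth.

zupudagsuroth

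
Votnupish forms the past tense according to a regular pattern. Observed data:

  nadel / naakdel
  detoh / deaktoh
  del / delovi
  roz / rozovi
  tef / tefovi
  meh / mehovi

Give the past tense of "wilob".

"wilob" has 2 vowels. The stems with 2 vowels (nadel → naakdel, detoh → deaktoh) insert -ak- after the first vowel.
So wilob → wiaklob.

wiaklob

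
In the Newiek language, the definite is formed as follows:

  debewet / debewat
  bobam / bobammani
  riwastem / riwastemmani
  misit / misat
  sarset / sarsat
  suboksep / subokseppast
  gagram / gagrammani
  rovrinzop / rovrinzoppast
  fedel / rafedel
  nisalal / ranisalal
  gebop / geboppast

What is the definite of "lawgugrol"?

"lawgugrol" ends in -l. The stems ending in -l (fedel → rafedel, nisalal → ranisalal) add the prefix ra-.
So lawgugrol → ralawgugrol.

ralawgugrol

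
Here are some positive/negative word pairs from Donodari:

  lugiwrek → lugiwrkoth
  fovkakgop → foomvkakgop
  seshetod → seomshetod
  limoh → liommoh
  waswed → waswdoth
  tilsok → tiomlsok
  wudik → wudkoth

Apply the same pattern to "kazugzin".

seshetod and waswed both end in -d yet inflect differently (seomshetod, waswdoth), so the final letter is not what conditions the rule; the last vowel is.
"kazugzin" has last vowel 'i'. The one such stem in the data (wudik → wudkoth) deletes the last vowel and adds -oth (as do waswed, lugiwrek), so the same rule applies.
The other pattern: stems whose last vowel is 'o' insert -om- after the first vowel.
So kazugzin → kazugznoth.

kazugznoth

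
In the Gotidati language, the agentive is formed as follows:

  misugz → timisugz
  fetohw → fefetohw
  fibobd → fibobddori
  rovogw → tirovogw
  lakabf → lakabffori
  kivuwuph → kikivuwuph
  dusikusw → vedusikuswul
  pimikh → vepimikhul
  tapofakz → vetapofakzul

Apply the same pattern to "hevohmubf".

hevohmubffori

dusikusw and rovogw both end in -w yet inflect differently (vedusikuswul, tirovogw), so the final letter is not what conditions the rule; the second-to-last letter is.
"hevohmubf" has second-to-last letter 'b'. The stems whose second-to-last letter is 'b' (lakabf → lakabffori, fibobd → fibobddori) double the final consonant and add -ori.
The other patterns: stems whose second-to-last letter is 'k' or 's' add ve- … -ul around the stem; stems whose second-to-last letter is 'g' add the prefix ti-; stems whose second-to-last letter is 'h' or 'p' repeat the first consonant+vowel as a prefix.
So hevohmubf → hevohmubffori.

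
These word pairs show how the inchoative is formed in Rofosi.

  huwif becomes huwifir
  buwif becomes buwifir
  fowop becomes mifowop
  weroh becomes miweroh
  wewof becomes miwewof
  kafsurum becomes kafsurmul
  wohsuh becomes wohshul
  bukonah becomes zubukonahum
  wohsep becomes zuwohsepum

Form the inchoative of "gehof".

migehof

"gehof" has last vowel 'o'. The stems whose last vowel is 'o' (fowop → mifowop, weroh → miweroh, wewof → miwewof) add the prefix mi-.
The other patterns: stems whose last vowel is 'i' add -ir; stems whose last vowel is 'u' delete the last vowel and add -ul; stems whose last vowel is 'a' or 'e' add zu- … -um around the stem.
So gehof → migehof.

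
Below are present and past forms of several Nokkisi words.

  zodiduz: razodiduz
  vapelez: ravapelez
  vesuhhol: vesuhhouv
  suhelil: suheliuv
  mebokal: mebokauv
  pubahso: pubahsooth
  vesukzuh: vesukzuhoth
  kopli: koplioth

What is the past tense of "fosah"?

fosahoth

vesuhhol and pubahso both have last vowel 'o' yet inflect differently (vesuhhouv, pubahsooth), so the last vowel is not what conditions the rule; the final letter is.
"fosah" ends in -h. The one such stem in the data (vesukzuh → vesukzuhoth) adds -oth, so the same rule applies.
The other patterns: stems ending in -z add the prefix ra-; stems ending in -l drop the final letter and add -uv.
So fosah → fosahoth.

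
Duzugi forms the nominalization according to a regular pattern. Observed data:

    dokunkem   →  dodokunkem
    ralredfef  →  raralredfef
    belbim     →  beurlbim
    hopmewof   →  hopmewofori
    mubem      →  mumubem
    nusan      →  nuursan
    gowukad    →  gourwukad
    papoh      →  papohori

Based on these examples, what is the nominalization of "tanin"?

belbim and dokunkem both end in -m yet inflect differently (beurlbim, dodokunkem), so the final letter is not what conditions the rule; the last vowel is.
"tanin" has last vowel 'i'. The one such stem in the data (belbim → beurlbim) inserts -ur- after the first vowel (as do gowukad, nusan), so the same rule applies.
So tanin → taurnin.

taurnin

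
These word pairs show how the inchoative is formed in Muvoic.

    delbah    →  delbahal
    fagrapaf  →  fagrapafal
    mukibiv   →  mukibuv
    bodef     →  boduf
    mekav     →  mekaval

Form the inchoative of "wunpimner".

wunpimnur

fagrapaf and bodef both end in -f yet inflect differently (fagrapafal, boduf), so the final letter is not what conditions the rule; the last vowel is.
"wunpimner" has last vowel 'e'. The one such stem in the data (bodef → boduf) changes the last vowel to 'u' (as does mukibiv), so the same rule applies.
So wunpimner → wunpimnur.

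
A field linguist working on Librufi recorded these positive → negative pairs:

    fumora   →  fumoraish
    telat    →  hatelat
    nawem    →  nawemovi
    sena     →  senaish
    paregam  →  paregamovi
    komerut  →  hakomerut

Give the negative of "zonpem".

zonpemovi

telat and paregam both have last vowel 'a' yet inflect differently (hatelat, paregamovi), so the last vowel is not what conditions the rule; the final letter is.
"zonpem" ends in -m. The stems ending in -m (paregam → paregamovi, nawem → nawemovi) add -ovi.
The other patterns: stems ending in -t add the prefix ha-; stems ending in -a add -ish.
So zonpem → zonpemovi.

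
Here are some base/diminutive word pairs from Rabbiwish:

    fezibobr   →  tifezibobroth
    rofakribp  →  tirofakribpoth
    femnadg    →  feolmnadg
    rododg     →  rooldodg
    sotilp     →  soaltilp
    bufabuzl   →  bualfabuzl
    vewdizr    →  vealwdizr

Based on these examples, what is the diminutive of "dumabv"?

rofakribp and sotilp both end in -p yet inflect differently (tirofakribpoth, soaltilp), so the final letter is not what conditions the rule; the second-to-last letter is.
"dumabv" has second-to-last letter 'b'. The stems whose second-to-last letter is 'b' (fezibobr → tifezibobroth, rofakribp → tirofakribpoth) add ti- … -oth around the stem.
So dumabv → tidumabvoth.

tidumabvoth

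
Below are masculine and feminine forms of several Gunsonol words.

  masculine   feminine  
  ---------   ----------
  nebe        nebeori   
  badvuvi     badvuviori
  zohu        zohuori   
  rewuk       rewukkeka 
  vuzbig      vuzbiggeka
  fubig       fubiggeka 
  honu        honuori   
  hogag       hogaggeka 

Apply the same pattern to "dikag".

dikaggeka

"dikag" ends in a consonant. The stems ending in a consonant (rewuk → rewukkeka, vuzbig → vuzbiggeka, hogag → hogaggeka) double the final consonant and add -eka.
So dikag → dikaggeka.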